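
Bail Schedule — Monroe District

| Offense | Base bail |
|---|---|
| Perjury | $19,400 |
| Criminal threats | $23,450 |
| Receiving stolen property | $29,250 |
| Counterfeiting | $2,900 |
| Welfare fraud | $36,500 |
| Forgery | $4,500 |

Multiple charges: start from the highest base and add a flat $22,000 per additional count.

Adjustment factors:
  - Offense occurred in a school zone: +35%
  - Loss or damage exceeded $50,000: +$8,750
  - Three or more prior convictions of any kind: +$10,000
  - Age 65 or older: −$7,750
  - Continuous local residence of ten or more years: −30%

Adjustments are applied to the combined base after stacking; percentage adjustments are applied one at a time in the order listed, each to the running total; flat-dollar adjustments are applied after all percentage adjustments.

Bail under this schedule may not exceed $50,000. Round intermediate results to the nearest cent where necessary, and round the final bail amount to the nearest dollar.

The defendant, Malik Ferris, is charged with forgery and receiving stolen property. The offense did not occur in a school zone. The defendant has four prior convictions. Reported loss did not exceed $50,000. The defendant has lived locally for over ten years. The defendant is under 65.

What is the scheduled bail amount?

$45,875

Base amounts from the schedule: forgery $4,500; receiving stolen property $29,250.
Stacking rule: highest base plus $22,000 per additional charge. Highest is receiving stolen property at $29,250; 1 additional charge → +$22,000. Combined base = $51,250.
Continuous local residence of ten or more years (−30%): $51,250 × 0.7 = $35,875.
Three or more prior convictions of any kind (+$10,000 flat): $35,875 + $10,000 = $45,875.
$45,875 is within the $50,000 maximum.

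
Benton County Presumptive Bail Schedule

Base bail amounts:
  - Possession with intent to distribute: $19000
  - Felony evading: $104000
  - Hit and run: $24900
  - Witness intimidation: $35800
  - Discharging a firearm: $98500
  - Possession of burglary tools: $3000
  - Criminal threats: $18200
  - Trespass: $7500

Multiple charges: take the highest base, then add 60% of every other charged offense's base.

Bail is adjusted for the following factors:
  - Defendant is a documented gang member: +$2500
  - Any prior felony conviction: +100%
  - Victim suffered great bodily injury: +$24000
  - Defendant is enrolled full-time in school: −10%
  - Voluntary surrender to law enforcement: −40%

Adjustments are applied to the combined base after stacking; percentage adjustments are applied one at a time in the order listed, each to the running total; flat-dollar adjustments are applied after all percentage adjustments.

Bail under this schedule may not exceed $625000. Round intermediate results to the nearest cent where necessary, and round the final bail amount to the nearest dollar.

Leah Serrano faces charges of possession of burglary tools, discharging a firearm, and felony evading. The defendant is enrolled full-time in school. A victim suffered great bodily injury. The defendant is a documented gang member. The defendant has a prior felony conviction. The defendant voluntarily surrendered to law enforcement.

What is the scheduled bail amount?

$204592

Base amounts from the schedule: possession of burglary tools $3000; discharging a firearm $98500; felony evading $104000.
Stacking rule: highest base plus 60% of each additional charge. Highest is felony evading at $104000. Additional: $3000 × 60% = $1800; $98500 × 60% = $59100. Combined base = $104000 + $60900 = $164900.
Any prior felony conviction (+100%): $164900 × 2 = $329800.
Defendant is enrolled full-time in school (−10%): $329800 × 0.9 = $296820.
Voluntary surrender to law enforcement (−40%): $296820 × 0.6 = $178092.
Defendant is a documented gang member (+$2500 flat): $178092 + $2500 = $180592.
Victim suffered great bodily injury (+$24000 flat): $180592 + $24000 = $204592.
$204592 is within the $625000 maximum.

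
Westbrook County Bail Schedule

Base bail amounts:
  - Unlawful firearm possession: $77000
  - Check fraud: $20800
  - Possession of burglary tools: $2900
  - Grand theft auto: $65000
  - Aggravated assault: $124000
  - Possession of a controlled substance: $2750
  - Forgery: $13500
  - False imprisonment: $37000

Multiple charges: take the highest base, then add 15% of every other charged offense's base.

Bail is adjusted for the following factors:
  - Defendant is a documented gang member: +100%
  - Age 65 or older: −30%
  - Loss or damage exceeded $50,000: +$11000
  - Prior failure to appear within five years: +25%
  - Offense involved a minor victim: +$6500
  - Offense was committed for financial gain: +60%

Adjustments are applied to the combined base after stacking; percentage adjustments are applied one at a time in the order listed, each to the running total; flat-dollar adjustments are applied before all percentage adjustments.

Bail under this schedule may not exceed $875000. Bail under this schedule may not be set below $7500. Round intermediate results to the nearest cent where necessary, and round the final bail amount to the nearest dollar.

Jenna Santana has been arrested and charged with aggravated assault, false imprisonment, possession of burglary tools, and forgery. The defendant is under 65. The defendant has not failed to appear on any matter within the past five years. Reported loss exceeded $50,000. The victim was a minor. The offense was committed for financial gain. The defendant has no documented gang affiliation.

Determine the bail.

Base amounts from the schedule: aggravated assault $124000; false imprisonment $37000; possession of burglary tools $2900; forgery $13500.
Stacking rule: highest base plus 15% of each additional charge. Highest is aggravated assault at $124000. Additional: $37000 × 15% = $5550; $2900 × 15% = $435; $13500 × 15% = $2025. Combined base = $124000 + $8010 = $132010.
Loss or damage exceeded $50,000 (+$11000 flat): $132010 + $11000 = $143010.
Offense involved a minor victim (+$6500 flat): $143010 + $6500 = $149510.
Offense was committed for financial gain (+60%): $149510 × 1.6 = $239216.
$239216 is within the $875000 maximum.
$239216 is at or above the $7500 minimum.

$239216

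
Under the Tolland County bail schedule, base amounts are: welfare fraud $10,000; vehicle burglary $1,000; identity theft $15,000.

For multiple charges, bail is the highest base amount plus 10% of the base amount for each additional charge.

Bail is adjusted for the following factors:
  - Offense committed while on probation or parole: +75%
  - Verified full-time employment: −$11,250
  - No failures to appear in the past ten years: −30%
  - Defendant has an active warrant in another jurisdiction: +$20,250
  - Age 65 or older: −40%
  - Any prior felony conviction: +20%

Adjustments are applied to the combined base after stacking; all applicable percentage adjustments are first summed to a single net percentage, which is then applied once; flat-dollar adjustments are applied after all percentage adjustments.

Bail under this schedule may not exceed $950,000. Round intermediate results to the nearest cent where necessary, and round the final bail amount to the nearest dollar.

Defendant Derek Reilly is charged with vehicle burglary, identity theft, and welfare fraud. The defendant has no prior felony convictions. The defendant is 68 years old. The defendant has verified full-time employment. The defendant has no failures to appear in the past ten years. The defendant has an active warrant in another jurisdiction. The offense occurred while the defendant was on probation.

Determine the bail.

$25,905

Base amounts from the schedule: vehicle burglary $1,000; identity theft $15,000; welfare fraud $10,000.
Stacking rule: highest base plus 10% of each additional charge. Highest is identity theft at $15,000. Additional: $1,000 × 10% = $100; $10,000 × 10% = $1,000. Combined base = $15,000 + $1,100 = $16,100.
Net percentage adjustment: +75% −30% −40% = +5%. $16,100 × 1.05 = $16,905.
Verified full-time employment (−$11,250 flat): $16,905 − $11,250 = $5,655.
Defendant has an active warrant in another jurisdiction (+$20,250 flat): $5,655 + $20,250 = $25,905.
$25,905 is within the $950,000 maximum.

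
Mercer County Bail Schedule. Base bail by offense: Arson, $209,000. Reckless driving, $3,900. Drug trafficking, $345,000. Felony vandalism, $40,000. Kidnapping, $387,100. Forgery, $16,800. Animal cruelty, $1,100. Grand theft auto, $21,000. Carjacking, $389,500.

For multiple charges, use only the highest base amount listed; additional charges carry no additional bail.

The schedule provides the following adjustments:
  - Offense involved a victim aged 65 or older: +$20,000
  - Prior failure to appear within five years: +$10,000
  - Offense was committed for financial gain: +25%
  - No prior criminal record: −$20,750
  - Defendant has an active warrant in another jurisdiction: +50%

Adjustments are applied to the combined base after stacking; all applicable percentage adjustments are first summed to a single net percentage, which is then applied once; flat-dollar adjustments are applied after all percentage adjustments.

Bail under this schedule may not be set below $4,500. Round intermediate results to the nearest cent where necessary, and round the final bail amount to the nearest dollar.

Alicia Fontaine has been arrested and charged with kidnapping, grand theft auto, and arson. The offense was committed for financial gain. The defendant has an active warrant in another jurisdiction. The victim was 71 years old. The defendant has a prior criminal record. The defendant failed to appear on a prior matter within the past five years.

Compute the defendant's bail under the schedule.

$707,425

Base amounts from the schedule: kidnapping $387,100; grand theft auto $21,000; arson $209,000.
Stacking rule: use the highest base only. Highest is kidnapping at $387,100. Combined base = $387,100.
Net percentage adjustment: +25% +50% = +75%. $387,100 × 1.75 = $677,425.
Offense involved a victim aged 65 or older (+$20,000 flat): $677,425 + $20,000 = $697,425.
Prior failure to appear within five years (+$10,000 flat): $697,425 + $10,000 = $707,425.
$707,425 is at or above the $4,500 minimum.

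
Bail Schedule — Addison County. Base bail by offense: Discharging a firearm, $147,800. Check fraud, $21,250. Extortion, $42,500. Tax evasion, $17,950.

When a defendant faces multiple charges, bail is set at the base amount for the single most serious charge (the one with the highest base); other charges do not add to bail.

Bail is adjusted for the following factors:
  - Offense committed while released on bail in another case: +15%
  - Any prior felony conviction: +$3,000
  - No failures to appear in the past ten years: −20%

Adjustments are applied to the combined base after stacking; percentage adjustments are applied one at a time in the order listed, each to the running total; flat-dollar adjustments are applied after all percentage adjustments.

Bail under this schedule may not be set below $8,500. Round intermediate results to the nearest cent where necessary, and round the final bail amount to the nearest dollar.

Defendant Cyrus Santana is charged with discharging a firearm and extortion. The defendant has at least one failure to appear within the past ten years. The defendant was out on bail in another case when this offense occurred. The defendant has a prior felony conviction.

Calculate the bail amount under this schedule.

$172,970

Base amounts from the schedule: discharging a firearm $147,800; extortion $42,500.
Stacking rule: use the highest base only. Highest is discharging a firearm at $147,800. Combined base = $147,800.
Offense committed while released on bail in another case (+15%): $147,800 × 1.15 = $169,970.
Any prior felony conviction (+$3,000 flat): $169,970 + $3,000 = $172,970.
$172,970 is at or above the $8,500 minimum.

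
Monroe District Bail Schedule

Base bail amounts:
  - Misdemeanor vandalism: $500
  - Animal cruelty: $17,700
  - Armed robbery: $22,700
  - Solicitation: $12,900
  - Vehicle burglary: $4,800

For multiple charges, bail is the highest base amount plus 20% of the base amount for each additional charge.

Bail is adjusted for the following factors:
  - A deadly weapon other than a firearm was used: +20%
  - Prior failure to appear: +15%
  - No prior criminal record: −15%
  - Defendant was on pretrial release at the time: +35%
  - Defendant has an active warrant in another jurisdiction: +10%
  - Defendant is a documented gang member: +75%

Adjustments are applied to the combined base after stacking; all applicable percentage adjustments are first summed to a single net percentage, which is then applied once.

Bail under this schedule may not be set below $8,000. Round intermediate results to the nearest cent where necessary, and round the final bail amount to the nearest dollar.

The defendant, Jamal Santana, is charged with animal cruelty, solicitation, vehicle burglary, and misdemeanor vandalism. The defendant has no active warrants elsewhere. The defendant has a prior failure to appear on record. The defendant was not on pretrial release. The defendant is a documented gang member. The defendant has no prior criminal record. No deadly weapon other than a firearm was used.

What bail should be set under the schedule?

Base amounts from the schedule: animal cruelty $17,700; solicitation $12,900; vehicle burglary $4,800; misdemeanor vandalism $500.
Stacking rule: highest base plus 20% of each additional charge. Highest is animal cruelty at $17,700. Additional: $12,900 × 20% = $2,580; $4,800 × 20% = $960; $500 × 20% = $100. Combined base = $17,700 + $3,640 = $21,340.
Net percentage adjustment: +15% −15% +75% = +75%. $21,340 × 1.75 = $37,345.
$37,345 is at or above the $8,000 minimum.

$37,345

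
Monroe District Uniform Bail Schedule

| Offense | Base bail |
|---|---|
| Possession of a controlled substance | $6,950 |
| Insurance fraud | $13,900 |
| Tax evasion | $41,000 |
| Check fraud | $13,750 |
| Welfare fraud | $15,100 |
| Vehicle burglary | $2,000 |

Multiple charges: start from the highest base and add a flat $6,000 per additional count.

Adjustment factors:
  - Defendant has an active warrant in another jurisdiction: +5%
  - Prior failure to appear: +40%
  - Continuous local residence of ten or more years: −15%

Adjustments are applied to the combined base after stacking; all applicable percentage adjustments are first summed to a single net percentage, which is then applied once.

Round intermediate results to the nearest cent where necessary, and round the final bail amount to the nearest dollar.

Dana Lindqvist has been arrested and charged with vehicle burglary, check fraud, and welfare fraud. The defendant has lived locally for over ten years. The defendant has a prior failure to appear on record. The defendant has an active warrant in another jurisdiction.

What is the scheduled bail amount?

Base amounts from the schedule: vehicle burglary $2,000; check fraud $13,750; welfare fraud $15,100.
Stacking rule: highest base plus $6,000 per additional charge. Highest is welfare fraud at $15,100; 2 additional charges → +$12,000. Combined base = $27,100.
Net percentage adjustment: +5% +40% −15% = +30%. $27,100 × 1.3 = $35,230.

$35,230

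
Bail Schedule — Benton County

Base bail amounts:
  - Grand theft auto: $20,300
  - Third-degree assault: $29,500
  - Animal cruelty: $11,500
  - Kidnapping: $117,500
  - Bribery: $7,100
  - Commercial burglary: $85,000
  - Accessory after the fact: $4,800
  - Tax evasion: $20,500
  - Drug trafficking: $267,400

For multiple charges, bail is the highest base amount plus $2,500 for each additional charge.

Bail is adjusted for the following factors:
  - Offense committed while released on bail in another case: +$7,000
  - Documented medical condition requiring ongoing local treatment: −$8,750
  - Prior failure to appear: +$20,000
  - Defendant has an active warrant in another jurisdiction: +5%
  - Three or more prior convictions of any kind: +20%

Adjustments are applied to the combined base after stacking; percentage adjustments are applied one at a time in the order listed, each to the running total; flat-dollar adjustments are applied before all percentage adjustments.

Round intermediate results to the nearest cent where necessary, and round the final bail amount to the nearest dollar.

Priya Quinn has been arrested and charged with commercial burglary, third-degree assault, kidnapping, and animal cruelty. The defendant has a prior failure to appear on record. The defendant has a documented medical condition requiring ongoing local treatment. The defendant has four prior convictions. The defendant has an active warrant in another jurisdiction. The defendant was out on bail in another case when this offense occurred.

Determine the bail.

Base amounts from the schedule: commercial burglary $85,000; third-degree assault $29,500; kidnapping $117,500; animal cruelty $11,500.
Stacking rule: highest base plus $2,500 per additional charge. Highest is kidnapping at $117,500; 3 additional charges → +$7,500. Combined base = $125,000.
Offense committed while released on bail in another case (+$7,000 flat): $125,000 + $7,000 = $132,000.
Documented medical condition requiring ongoing local treatment (−$8,750 flat): $132,000 − $8,750 = $123,250.
Prior failure to appear (+$20,000 flat): $123,250 + $20,000 = $143,250.
Defendant has an active warrant in another jurisdiction (+5%): $143,250 × 1.05 = $150,412.50.
Three or more prior convictions of any kind (+20%): $150,412.50 × 1.2 = $180,495.

$180,495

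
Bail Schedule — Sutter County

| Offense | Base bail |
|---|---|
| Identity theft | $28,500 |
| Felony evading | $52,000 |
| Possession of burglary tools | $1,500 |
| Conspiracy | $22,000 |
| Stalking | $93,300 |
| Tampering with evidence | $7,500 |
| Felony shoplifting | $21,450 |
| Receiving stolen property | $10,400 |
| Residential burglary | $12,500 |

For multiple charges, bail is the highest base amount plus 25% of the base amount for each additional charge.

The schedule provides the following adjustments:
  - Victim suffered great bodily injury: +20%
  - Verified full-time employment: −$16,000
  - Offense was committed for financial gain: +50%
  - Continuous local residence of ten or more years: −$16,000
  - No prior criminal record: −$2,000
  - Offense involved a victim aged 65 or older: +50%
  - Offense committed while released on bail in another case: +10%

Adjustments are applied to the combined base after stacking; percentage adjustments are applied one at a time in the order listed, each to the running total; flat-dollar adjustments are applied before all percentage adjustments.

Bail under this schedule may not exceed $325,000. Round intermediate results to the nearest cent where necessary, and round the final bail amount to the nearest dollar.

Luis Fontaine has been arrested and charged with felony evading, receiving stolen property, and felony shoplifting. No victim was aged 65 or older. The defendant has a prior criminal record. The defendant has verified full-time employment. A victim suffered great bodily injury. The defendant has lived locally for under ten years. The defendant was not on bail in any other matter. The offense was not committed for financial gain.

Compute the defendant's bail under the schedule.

Base amounts from the schedule: felony evading $52,000; receiving stolen property $10,400; felony shoplifting $21,450.
Stacking rule: highest base plus 25% of each additional charge. Highest is felony evading at $52,000. Additional: $10,400 × 25% = $2,600; $21,450 × 25% = $5,362.50. Combined base = $52,000 + $7,962.50 = $59,962.50.
Verified full-time employment (−$16,000 flat): $59,962.50 − $16,000 = $43,962.50.
Victim suffered great bodily injury (+20%): $43,962.50 × 1.2 = $52,755.
$52,755 is within the $325,000 maximum.

$52,755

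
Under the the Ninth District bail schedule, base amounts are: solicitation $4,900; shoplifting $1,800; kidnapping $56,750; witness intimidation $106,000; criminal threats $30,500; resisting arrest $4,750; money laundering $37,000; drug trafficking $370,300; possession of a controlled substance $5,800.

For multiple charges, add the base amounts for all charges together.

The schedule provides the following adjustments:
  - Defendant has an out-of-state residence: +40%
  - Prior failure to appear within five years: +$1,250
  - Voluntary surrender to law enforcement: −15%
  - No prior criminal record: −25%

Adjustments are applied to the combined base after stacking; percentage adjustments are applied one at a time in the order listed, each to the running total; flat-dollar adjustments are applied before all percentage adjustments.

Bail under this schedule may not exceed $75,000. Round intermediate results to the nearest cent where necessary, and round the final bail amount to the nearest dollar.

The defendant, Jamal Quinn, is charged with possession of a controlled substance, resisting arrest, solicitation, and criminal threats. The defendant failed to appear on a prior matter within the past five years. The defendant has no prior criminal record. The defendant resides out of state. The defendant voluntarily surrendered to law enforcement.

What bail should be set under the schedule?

$42,126

Base amounts from the schedule: possession of a controlled substance $5,800; resisting arrest $4,750; solicitation $4,900; criminal threats $30,500.
Stacking rule: sum of all bases. $5,800 + $4,750 + $4,900 + $30,500 = $45,950.
Prior failure to appear within five years (+$1,250 flat): $45,950 + $1,250 = $47,200.
Defendant has an out-of-state residence (+40%): $47,200 × 1.4 = $66,080.
Voluntary surrender to law enforcement (−15%): $66,080 × 0.85 = $56,168.
No prior criminal record (−25%): $56,168 × 0.75 = $42,126.
$42,126 is within the $75,000 maximum.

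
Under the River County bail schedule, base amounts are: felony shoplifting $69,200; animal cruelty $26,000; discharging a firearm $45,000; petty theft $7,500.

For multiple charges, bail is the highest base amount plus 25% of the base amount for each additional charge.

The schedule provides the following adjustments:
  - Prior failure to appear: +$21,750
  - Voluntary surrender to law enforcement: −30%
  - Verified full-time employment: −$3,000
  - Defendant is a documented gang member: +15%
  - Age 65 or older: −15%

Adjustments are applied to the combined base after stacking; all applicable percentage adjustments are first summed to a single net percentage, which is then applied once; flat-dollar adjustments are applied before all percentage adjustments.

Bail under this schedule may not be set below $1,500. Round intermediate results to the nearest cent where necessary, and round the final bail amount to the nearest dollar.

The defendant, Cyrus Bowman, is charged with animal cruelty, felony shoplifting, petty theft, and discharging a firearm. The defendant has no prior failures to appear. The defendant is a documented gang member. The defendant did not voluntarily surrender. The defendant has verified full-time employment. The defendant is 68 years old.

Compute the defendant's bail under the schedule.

$85,825

Base amounts from the schedule: animal cruelty $26,000; felony shoplifting $69,200; petty theft $7,500; discharging a firearm $45,000.
Stacking rule: highest base plus 25% of each additional charge. Highest is felony shoplifting at $69,200. Additional: $26,000 × 25% = $6,500; $7,500 × 25% = $1,875; $45,000 × 25% = $11,250. Combined base = $69,200 + $19,625 = $88,825.
Verified full-time employment (−$3,000 flat): $88,825 − $3,000 = $85,825.
Net percentage adjustment: +15% −15% = +0%. $85,825 × 1 = $85,825.
$85,825 is at or above the $1,500 minimum.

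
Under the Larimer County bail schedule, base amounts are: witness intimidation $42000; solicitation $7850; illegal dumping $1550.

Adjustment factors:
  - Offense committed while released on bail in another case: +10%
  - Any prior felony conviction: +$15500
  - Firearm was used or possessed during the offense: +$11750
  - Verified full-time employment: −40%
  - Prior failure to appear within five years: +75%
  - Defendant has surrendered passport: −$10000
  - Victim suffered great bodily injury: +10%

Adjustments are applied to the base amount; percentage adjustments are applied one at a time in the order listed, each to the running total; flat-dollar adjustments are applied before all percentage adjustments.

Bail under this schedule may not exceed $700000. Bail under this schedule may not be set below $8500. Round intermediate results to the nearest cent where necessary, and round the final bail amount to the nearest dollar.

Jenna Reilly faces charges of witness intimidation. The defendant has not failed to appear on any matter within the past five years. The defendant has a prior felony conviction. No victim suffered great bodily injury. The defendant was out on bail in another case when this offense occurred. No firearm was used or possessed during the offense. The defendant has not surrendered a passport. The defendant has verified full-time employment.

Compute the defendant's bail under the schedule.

$37950

Base amounts from the schedule: witness intimidation $42000.
Single charge. Combined base = $42000.
Any prior felony conviction (+$15500 flat): $42000 + $15500 = $57500.
Offense committed while released on bail in another case (+10%): $57500 × 1.1 = $63250.
Verified full-time employment (−40%): $63250 × 0.6 = $37950.
$37950 is within the $700000 maximum.
$37950 is at or above the $8500 minimum.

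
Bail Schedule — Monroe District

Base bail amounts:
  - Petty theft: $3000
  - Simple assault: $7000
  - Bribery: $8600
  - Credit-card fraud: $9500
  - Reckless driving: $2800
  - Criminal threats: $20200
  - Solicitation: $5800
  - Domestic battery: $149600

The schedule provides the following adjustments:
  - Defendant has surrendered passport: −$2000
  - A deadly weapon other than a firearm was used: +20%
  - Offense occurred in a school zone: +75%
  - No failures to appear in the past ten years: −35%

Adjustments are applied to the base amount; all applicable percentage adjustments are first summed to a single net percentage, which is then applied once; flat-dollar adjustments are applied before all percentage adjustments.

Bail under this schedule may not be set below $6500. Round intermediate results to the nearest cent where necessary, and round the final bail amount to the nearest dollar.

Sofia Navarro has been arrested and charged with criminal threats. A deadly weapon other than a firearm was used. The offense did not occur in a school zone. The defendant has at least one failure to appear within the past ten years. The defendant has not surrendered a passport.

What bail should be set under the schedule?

$24240

Base amounts from the schedule: criminal threats $20200.
Single charge. Combined base = $20200.
A deadly weapon other than a firearm was used (+20%): $20200 × 1.2 = $24240.
$24240 is at or above the $6500 minimum.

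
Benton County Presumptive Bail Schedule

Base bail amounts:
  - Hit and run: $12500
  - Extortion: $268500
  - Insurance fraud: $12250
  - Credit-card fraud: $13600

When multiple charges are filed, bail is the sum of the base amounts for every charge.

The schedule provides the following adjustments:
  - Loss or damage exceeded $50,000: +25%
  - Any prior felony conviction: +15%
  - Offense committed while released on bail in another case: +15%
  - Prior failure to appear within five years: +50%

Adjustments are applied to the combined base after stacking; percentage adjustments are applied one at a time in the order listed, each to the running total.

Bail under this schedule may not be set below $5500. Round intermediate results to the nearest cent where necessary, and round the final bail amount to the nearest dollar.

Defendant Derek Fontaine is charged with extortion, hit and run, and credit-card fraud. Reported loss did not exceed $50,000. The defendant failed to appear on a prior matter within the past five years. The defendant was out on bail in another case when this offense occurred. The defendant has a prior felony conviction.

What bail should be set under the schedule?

Base amounts from the schedule: extortion $268500; hit and run $12500; credit-card fraud $13600.
Stacking rule: sum of all bases. $268500 + $12500 + $13600 = $294600.
Any prior felony conviction (+15%): $294600 × 1.15 = $338790.
Offense committed while released on bail in another case (+15%): $338790 × 1.15 = $389608.50.
Prior failure to appear within five years (+50%): $389608.50 × 1.5 = $584412.75.
$584412.75 is at or above the $5500 minimum.
Rounded to the nearest dollar: $584413.

$584413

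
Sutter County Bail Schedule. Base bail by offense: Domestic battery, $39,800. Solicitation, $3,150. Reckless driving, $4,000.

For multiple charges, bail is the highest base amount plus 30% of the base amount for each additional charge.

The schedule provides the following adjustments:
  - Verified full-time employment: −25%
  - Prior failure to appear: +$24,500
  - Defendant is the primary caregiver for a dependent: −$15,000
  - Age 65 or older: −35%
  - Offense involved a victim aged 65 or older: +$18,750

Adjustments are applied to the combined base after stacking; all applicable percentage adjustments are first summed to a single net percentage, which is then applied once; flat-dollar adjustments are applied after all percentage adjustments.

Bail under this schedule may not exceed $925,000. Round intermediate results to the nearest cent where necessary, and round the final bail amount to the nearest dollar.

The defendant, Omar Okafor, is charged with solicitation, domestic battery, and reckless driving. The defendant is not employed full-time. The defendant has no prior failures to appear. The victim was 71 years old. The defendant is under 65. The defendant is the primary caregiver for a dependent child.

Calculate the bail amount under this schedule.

Base amounts from the schedule: solicitation $3,150; domestic battery $39,800; reckless driving $4,000.
Stacking rule: highest base plus 30% of each additional charge. Highest is domestic battery at $39,800. Additional: $3,150 × 30% = $945; $4,000 × 30% = $1,200. Combined base = $39,800 + $2,145 = $41,945.
Defendant is the primary caregiver for a dependent (−$15,000 flat): $41,945 − $15,000 = $26,945.
Offense involved a victim aged 65 or older (+$18,750 flat): $26,945 + $18,750 = $45,695.
$45,695 is within the $925,000 maximum.

$45,695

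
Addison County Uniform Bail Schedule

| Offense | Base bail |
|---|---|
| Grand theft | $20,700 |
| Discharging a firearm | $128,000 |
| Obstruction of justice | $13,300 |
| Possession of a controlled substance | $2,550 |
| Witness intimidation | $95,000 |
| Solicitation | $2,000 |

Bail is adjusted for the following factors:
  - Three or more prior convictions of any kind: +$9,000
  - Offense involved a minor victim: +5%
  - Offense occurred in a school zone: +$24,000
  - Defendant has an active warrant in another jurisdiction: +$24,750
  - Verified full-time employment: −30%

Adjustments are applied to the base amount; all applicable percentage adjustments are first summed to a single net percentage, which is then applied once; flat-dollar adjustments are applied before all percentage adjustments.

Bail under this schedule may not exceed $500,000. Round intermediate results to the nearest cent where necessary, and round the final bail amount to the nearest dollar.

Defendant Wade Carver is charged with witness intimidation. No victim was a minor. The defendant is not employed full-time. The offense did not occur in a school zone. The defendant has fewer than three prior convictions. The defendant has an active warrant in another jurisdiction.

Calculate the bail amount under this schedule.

$119,750

Base amounts from the schedule: witness intimidation $95,000.
Single charge. Combined base = $95,000.
Defendant has an active warrant in another jurisdiction (+$24,750 flat): $95,000 + $24,750 = $119,750.
$119,750 is within the $500,000 maximum.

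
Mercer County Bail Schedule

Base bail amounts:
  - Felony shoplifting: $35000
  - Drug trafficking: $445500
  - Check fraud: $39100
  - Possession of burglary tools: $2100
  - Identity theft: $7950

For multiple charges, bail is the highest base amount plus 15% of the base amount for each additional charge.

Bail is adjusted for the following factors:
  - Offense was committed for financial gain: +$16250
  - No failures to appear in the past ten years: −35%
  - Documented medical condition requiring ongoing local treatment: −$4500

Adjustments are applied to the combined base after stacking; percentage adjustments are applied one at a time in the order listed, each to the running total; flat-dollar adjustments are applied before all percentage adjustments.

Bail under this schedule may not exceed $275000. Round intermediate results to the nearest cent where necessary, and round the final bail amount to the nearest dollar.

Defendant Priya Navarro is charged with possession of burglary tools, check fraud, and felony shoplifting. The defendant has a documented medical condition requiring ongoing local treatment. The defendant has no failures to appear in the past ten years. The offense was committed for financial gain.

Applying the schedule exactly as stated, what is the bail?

$36670

Base amounts from the schedule: possession of burglary tools $2100; check fraud $39100; felony shoplifting $35000.
Stacking rule: highest base plus 15% of each additional charge. Highest is check fraud at $39100. Additional: $2100 × 15% = $315; $35000 × 15% = $5250. Combined base = $39100 + $5565 = $44665.
Offense was committed for financial gain (+$16250 flat): $44665 + $16250 = $60915.
Documented medical condition requiring ongoing local treatment (−$4500 flat): $60915 − $4500 = $56415.
No failures to appear in the past ten years (−35%): $56415 × 0.65 = $36669.75.
$36669.75 is within the $275000 maximum.
Rounded to the nearest dollar: $36670.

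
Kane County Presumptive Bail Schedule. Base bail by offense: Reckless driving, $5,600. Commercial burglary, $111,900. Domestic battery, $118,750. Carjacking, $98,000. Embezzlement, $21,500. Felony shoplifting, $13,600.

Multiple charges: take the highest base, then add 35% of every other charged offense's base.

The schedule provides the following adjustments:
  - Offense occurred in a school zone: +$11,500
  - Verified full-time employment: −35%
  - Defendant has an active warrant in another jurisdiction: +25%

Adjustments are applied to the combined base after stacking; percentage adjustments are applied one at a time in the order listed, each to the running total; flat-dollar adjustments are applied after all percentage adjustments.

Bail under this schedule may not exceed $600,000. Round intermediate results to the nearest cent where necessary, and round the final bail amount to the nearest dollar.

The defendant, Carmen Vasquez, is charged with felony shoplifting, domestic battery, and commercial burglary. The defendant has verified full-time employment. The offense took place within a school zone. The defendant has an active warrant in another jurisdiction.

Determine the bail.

Base amounts from the schedule: felony shoplifting $13,600; domestic battery $118,750; commercial burglary $111,900.
Stacking rule: highest base plus 35% of each additional charge. Highest is domestic battery at $118,750. Additional: $13,600 × 35% = $4,760; $111,900 × 35% = $39,165. Combined base = $118,750 + $43,925 = $162,675.
Verified full-time employment (−35%): $162,675 × 0.65 = $105,738.75.
Defendant has an active warrant in another jurisdiction (+25%): $105,738.75 × 1.25 = $132,173.44.
Offense occurred in a school zone (+$11,500 flat): $132,173.44 + $11,500 = $143,673.44.
$143,673.44 is within the $600,000 maximum.
Rounded to the nearest dollar: $143,673.

$143,673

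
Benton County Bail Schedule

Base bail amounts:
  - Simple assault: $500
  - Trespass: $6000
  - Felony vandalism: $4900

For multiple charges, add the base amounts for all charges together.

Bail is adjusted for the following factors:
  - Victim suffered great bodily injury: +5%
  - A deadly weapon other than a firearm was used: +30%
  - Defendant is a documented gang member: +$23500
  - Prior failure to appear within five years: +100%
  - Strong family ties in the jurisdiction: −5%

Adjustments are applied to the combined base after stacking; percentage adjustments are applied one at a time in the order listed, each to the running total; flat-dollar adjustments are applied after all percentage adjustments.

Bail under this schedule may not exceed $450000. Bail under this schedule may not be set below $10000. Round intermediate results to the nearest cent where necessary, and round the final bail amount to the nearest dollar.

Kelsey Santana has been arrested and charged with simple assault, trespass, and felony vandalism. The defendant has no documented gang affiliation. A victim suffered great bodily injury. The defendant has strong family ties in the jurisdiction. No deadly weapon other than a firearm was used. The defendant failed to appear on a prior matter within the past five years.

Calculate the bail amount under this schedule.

Base amounts from the schedule: simple assault $500; trespass $6000; felony vandalism $4900.
Stacking rule: sum of all bases. $500 + $6000 + $4900 = $11400.
Victim suffered great bodily injury (+5%): $11400 × 1.05 = $11970.
Prior failure to appear within five years (+100%): $11970 × 2 = $23940.
Strong family ties in the jurisdiction (−5%): $23940 × 0.95 = $22743.
$22743 is within the $450000 maximum.
$22743 is at or above the $10000 minimum.

$22743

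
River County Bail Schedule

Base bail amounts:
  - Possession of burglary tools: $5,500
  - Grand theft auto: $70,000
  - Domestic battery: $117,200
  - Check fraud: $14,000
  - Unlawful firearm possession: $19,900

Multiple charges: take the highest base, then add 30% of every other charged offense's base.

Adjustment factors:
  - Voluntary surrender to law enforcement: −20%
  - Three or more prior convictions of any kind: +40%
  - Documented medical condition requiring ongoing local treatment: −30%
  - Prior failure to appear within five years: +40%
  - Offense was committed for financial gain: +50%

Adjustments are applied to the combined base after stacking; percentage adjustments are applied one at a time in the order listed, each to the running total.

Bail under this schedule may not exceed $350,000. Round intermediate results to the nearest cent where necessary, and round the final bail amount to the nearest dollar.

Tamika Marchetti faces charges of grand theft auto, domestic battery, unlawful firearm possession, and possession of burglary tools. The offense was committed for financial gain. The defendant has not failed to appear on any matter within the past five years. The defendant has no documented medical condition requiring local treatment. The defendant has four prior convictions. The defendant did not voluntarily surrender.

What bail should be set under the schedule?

$306,222

Base amounts from the schedule: grand theft auto $70,000; domestic battery $117,200; unlawful firearm possession $19,900; possession of burglary tools $5,500.
Stacking rule: highest base plus 30% of each additional charge. Highest is domestic battery at $117,200. Additional: $70,000 × 30% = $21,000; $19,900 × 30% = $5,970; $5,500 × 30% = $1,650. Combined base = $117,200 + $28,620 = $145,820.
Three or more prior convictions of any kind (+40%): $145,820 × 1.4 = $204,148.
Offense was committed for financial gain (+50%): $204,148 × 1.5 = $306,222.
$306,222 is within the $350,000 maximum.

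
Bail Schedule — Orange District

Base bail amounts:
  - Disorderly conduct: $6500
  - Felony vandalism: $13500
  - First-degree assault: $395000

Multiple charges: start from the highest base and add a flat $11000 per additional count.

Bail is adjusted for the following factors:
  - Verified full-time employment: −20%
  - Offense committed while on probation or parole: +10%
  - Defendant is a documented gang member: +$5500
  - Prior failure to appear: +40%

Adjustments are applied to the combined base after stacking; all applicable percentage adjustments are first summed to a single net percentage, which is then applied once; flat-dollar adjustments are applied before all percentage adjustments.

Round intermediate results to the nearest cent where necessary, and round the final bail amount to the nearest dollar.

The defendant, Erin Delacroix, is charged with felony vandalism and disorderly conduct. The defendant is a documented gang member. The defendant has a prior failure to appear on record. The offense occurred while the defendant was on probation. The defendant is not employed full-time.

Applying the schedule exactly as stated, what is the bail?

Base amounts from the schedule: felony vandalism $13500; disorderly conduct $6500.
Stacking rule: highest base plus $11000 per additional charge. Highest is felony vandalism at $13500; 1 additional charge → +$11000. Combined base = $24500.
Defendant is a documented gang member (+$5500 flat): $24500 + $5500 = $30000.
Net percentage adjustment: +10% +40% = +50%. $30000 × 1.5 = $45000.

$45000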